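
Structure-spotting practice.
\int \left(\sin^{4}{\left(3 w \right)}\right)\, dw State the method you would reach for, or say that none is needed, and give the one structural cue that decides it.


Best approach: a trigonometric identity — an even power like \sin^{4}{\left(3 w \right)} flattens under the half-angle identity into first-degree cosines you can integrate directly.


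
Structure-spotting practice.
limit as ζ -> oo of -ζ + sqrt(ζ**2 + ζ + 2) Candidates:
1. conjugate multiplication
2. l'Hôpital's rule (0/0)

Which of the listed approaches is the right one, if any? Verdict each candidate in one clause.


Verdict: conjugate multiplication — sqrt(ζ**2 + ζ + 2) and ζ both blow up, but their difference is tame once the conjugate rationalizes it.
- conjugate multiplication — yes — fits the structure here.
- l'Hôpital's rule (0/0): no quotient structure at all: the clash is ∞ minus ∞, which rationalizing converts into a tractable ratio.


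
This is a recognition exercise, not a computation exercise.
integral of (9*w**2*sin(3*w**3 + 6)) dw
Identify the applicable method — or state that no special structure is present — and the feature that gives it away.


Verdict: u-substitution — gathered as a product, the integrand carries the factor 9*w**2 — up to a constant, the derivative of the inner expression 3*w**3 + 6 — so u = 3*w**3 + 6 collapses the integral.


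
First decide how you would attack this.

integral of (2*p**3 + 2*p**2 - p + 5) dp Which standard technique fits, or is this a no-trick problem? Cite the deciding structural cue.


Diagnosis: no special technique — every term is a constant multiple of a power of p; term-wise power-rule integration needs no preliminary transformation.


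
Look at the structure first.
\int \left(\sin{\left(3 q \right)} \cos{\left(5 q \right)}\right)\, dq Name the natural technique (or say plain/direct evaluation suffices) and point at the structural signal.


Best approach: a trigonometric identity — mixed-frequency products such as \sin{\left(3 q \right)} \cos{\left(5 q \right)} are designed for the product-to-sum formula.


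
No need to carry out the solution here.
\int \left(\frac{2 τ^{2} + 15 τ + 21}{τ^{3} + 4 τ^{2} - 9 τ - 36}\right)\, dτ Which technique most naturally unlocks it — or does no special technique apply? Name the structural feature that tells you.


Method: partial fractions — a proper rational integrand over the factorable τ^{3} + 4 τ^{2} - 9 τ - 36: partial fractions reduce it to elementary pieces.


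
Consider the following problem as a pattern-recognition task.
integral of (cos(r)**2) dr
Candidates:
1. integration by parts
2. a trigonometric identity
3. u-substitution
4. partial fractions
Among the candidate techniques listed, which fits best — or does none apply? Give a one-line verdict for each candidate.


Best approach: a trigonometric identity — the exponent on cos(r)**2 is even — the power-reduction identity is the standard preprocessing step.
- integration by parts — not the natural route: no polynomial-kernel product appears — a recursive parts reduction of the trigonometric product exists, but the identity rewrite is direct.
- a trigonometric identity: yes, a natural case for it.
- u-substitution: no subexpression of the integrand serves as a whole-integral substitution inner — individual terms may offer their own, but none carries its derivative as a factor of the full integrand; a working change of variable would have to be constructed from outside the expression.
- partial fractions: there is no rational-function structure to decompose.


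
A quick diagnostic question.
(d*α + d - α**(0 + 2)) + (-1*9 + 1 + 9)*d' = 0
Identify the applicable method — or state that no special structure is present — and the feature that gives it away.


Method: a linear integrating factor — linear in the unknown with genuine forcing: multiply through by the exponential of the integrated coefficient and the left side closes into one derivative.


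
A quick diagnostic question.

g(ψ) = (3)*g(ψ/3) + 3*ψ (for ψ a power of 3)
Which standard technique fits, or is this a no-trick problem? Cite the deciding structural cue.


Diagnosis: the master substitution — the index is divided (ψ/3), not shifted — substitute ψ = 3^m to straighten it into a shift recurrence.


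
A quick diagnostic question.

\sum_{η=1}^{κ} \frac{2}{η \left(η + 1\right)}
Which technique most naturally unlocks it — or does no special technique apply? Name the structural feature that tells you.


Technique: telescoping — the denominator's roots in \frac{2}{η \left(η + 1\right)} sit an integer apart: decomposition produces a self-cancelling chain.


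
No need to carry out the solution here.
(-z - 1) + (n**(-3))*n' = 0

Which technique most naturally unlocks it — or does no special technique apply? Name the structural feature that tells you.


Technique: separation of variables — separating collects all n-dependence with the derivative and leaves all z-dependence opposite: variables separate. An exactness check succeeds on this form as well — separation and the potential function arrive at the same answer, separation more directly.


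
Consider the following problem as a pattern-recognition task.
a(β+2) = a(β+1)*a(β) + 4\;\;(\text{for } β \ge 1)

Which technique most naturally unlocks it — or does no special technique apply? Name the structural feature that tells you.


Diagnosis: no special technique — the update rule curves (it is not linear in the unknown sequence), so no superposition-based closed form attaches — iterate or study it directly.


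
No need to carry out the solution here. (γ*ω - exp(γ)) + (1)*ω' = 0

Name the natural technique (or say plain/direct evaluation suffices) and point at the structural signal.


Verdict: a linear integrating factor — first power of ω, nonzero forcing: the integrating-factor recipe applies verbatim with p = γ.


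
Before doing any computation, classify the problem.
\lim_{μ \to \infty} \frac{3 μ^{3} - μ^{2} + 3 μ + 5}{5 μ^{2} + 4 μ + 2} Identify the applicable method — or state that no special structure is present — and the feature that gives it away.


Best approach: dominant-term comparison — at large μ only the top-degree terms survive; compare the leading terms and the limit falls out. l'Hôpital's at-infinity variant applies to the expression viewed as a single quotient; the leading-term comparison is the direct route.


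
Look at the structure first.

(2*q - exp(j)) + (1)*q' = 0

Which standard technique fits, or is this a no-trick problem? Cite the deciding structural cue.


Method: a linear integrating factor — the unknown enters only to the first power against a nonzero forcing term — the integrating-factor template applies directly.


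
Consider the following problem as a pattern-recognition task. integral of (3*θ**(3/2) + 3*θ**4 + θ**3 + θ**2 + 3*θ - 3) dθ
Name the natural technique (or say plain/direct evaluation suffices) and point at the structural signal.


Diagnosis: no special technique — scan for structure and find none: constant multiples of powers of θ, integrate directly.


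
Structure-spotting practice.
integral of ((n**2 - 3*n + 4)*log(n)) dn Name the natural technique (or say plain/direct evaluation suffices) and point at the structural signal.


Best approach: integration by parts — a polynomial next to log(n): integrate the polynomial, differentiate the log, and the integral simplifies in one pass.


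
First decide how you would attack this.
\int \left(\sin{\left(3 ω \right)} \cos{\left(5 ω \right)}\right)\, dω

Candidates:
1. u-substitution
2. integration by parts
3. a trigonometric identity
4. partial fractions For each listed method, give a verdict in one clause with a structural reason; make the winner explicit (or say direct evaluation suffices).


Diagnosis: a trigonometric identity — the product \sin{\left(3 ω \right)} \cos{\left(5 ω \right)} converts to a sum of single-frequency sinusoids via the product-to-sum identity.
- u-substitution: no subexpression of the integrand pairs with its own derivative as a factor — individual terms may offer their own substitutions, but any change of variable covering the whole integral would have to be constructed from outside the expression.
- integration by parts — not the natural route: no polynomial-kernel product appears — a recursive parts reduction of the trigonometric product exists, but the identity rewrite is direct.
- a trigonometric identity — yes — fits the structure here.
- partial fractions — there is no rational-function structure to decompose.


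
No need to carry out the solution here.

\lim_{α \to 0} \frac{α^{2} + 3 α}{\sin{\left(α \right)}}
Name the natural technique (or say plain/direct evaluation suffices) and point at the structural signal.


Method: l'Hôpital's rule (0/0) — both numerator and denominator vanish at 0: the genuine 0/0 indeterminate that l'Hôpital exists for. A local series expansion at the point resolves it as well; the rule is the packaged version of that step.


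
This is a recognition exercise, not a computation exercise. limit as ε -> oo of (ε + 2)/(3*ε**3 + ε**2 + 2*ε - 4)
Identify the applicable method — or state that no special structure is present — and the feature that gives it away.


Method: dominant-term comparison — as ε grows, only the highest-degree terms matter — compare leading terms and read the limit off. As a single quotient, the ∞/∞ shape would yield to repeated differentiation as well — the growth comparison gets there in one look.


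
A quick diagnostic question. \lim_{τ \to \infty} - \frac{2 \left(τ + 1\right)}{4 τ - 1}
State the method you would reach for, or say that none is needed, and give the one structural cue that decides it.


Best approach: dominant-term comparison — at large τ only the top-degree terms survive; compare the leading terms and the limit falls out. l'Hôpital's at-infinity variant applies to the expression viewed as a single quotient; the leading-term comparison is the direct route.


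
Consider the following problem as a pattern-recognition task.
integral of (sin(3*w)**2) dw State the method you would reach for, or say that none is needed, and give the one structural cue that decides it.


Method: a trigonometric identity — sin(3*w)**2 carries an even exponent — trade it for double-angle cosines before integrating.


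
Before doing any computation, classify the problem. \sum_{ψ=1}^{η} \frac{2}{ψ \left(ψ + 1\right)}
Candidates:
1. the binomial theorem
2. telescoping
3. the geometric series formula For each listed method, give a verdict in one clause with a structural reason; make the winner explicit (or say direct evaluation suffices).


Verdict: telescoping — the summand \frac{2}{ψ \left(ψ + 1\right)} decomposes into fractions whose poles differ by an integer shift — the series collapses.
- the binomial theorem — no binomial coefficients pair with matched powers.
- telescoping: applicable, and directly so.
- the geometric series formula: no single multiplier carries one term to the next throughout the sum.


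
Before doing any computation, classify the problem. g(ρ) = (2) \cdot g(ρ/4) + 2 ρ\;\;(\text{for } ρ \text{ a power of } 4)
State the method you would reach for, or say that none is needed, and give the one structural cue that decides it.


Diagnosis: the master substitution — treat m = log base 4 of ρ as the new clock: one recursion step advances m by one while ρ scales by 4.


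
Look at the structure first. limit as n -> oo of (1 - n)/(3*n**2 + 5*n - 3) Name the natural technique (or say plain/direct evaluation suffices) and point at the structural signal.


Technique: dominant-term comparison — divide through by the highest power of n; every lower-order term dies and the dominant terms decide the limit. l'Hôpital's at-infinity variant applies to the expression viewed as a single quotient; the leading-term comparison is the direct route.


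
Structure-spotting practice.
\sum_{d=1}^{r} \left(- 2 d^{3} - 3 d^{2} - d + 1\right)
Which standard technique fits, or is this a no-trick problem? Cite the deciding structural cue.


Best approach: no special technique — the summand is a plain polynomial in d (expanding first if it arrives factored); standard power-sum formulas evaluate it term by term.


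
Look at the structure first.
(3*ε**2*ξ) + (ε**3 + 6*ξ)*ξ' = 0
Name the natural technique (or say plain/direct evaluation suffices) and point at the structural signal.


Best approach: the exact-equation method — equality of cross partials is the green light — assemble the potential function term by term.


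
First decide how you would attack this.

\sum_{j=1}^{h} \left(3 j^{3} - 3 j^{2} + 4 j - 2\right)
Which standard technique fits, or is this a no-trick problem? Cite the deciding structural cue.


Method: no special technique — every summand is a constant multiple of a power of j — apply the standard power-sum identities one degree at a time.


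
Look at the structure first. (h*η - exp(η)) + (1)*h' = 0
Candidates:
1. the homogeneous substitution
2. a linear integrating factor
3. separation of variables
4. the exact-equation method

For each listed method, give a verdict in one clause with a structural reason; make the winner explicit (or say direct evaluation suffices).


Best approach: a linear integrating factor — arrange it as h' + η·h = (the forcing term) and the integrating factor does the rest.
- the homogeneous substitution: the slope is not a function of the ratio of the variables alone.
- a linear integrating factor — yes — fits the structure here.
- separation of variables: the two dependences are entangled, not a clean product of one-variable pieces.
- the exact-equation method: exactness fails on the nose — the mixed partials do not match.


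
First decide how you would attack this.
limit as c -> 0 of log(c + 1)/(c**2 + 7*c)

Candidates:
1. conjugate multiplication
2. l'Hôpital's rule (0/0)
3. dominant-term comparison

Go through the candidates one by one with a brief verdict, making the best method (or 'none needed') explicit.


Diagnosis: l'Hôpital's rule (0/0) — plug in 0: top and bottom both hit zero, so differentiate each and retry. A first-order expansion at the point is an equally standard path; the rule packages it.
- conjugate multiplication: rationalization has no target — no divergent radical difference appears.
- l'Hôpital's rule (0/0) — yes, a natural case for it.
- dominant-term comparison: no dominant-degree comparison decides it.


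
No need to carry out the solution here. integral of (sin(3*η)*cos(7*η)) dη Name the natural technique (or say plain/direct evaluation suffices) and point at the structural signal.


Verdict: a trigonometric identity — the product sin(3*η)*cos(7*η) converts to a sum of single-frequency sinusoids via the product-to-sum identity.


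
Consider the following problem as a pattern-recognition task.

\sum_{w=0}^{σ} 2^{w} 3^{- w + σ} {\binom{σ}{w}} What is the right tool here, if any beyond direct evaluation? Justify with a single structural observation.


Best approach: the binomial theorem — the summand is term w of a binomial expansion in 2 and 3; the whole sum is a single power.


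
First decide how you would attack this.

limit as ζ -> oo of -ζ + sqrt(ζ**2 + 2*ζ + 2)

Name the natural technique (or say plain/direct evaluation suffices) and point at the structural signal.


Method: conjugate multiplication — the ∞ − ∞ radical form is the exact trigger for the conjugate maneuver.


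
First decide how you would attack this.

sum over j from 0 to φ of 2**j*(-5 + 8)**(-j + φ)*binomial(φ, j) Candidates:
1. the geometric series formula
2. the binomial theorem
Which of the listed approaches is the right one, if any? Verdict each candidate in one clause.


Diagnosis: the binomial theorem — binomial coefficients against complementary powers of 2 and (-5 + 8): recognize the binomial expansion and resum.
- the geometric series formula — consecutive terms are not related by a fixed multiplier.
- the binomial theorem — yes — fits the structure here.


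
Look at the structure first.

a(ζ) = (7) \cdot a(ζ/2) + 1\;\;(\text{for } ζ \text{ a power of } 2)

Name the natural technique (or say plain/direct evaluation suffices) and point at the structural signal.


Technique: the master substitution — the argument contracts 2-fold per step: reindex ζ exponentially and solve the linear recurrence in the new index.


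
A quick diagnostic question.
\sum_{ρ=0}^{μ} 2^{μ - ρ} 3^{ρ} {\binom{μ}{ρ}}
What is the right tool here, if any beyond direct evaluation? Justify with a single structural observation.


Diagnosis: the binomial theorem — terms weighting {\binom{μ}{ρ}} against matched powers of 3 and 2 reassemble into (3 + 2)^μ by the binomial theorem.


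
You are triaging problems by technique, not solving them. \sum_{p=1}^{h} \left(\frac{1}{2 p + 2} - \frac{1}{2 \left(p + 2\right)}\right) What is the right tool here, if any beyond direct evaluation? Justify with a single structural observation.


Method: telescoping — consecutive terms evaluate one function at adjacent indices (\frac{1}{2 p + 2} is its current value): one term's tail is the next term's head, so the chain collapses.


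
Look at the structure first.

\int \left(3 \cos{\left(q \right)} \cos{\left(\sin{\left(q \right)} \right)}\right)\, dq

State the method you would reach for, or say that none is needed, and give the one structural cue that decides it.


Method: u-substitution — gathered as a product, the integrand carries the factor 3 \cos{\left(q \right)} — up to a constant, the derivative of the inner expression \sin{\left(q \right)} — so u = \sin{\left(q \right)} collapses the integral.


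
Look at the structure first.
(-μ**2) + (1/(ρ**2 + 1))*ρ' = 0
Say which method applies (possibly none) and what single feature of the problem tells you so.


Method: separation of variables — solved for the derivative, the right side splits multiplicatively into a function of each variable alone — divide and integrate each side. One could also solve this as an exact equation; with each coefficient in its own variable, separating is the same work with fewer steps.


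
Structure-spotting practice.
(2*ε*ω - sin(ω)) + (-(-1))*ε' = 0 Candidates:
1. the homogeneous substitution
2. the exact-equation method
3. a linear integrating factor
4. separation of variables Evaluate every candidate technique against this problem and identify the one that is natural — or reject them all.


Best approach: a linear integrating factor — the unknown enters only to the first power against a nonzero forcing term — the integrating-factor template applies directly.
- the homogeneous substitution: solved for the derivative, the right side changes under joint scaling of the two variables.
- the exact-equation method — the cross partial derivatives disagree, so no single potential exists.
- a linear integrating factor: applicable, and directly so.
- separation of variables — no division isolates the independent variable from the unknown.


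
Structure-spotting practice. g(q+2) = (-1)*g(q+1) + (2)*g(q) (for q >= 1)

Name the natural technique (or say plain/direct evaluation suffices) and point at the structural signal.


Method: the characteristic-root method — every coefficient is a fixed number and the forcing is zero — substitute r^q and read off the root equation.


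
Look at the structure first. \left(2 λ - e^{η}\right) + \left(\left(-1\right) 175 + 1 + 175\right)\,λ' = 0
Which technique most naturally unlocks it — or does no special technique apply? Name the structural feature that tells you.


Method: a linear integrating factor — λ appears only to the first power with coefficient 2 — the classic integrating-factor setup.


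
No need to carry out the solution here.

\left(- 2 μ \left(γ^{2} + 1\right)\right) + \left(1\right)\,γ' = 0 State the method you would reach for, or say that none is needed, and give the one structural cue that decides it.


Method: separation of variables — all dependence on the two variables factors apart, the defining separable shape.


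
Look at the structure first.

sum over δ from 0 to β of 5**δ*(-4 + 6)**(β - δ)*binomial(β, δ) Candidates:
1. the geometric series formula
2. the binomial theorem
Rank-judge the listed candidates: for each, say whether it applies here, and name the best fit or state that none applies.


Diagnosis: the binomial theorem — the binomial coefficients weight matched powers of 5 and (-4 + 6), which is exactly the expansion of a binomial power.
- the geometric series formula: the term-to-term ratio changes with the index, so the geometric formula cannot close it.
- the binomial theorem: a fit — the right tool for this form.


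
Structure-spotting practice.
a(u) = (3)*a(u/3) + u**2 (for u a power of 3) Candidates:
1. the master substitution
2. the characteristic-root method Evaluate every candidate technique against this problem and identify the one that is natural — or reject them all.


Verdict: the master substitution — the index is divided (u/3), not shifted — substitute u = 3^m to straighten it into a shift recurrence.
- the master substitution: yes, a natural case for it.
- the characteristic-root method: a divided-index call is not the fixed-shift linear shape that characteristic roots solve.


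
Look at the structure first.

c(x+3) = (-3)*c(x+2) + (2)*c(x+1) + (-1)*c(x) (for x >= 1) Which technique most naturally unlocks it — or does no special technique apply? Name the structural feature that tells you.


Verdict: the characteristic-root method — shift-invariance with fixed coefficients calls for exponential trials; the characteristic polynomial finds every r^x.


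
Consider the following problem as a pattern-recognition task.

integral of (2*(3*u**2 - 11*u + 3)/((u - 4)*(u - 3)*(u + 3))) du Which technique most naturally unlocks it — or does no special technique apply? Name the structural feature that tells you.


Method: partial fractions — the bottom factors while the top stays lower-degree — split into simple fractions and integrate piece by piece.


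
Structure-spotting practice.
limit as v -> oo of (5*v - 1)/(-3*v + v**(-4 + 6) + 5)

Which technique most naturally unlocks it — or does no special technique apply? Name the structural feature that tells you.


Best approach: dominant-term comparison — divide through by the highest power of v; every lower-order term dies and the dominant terms decide the limit. As a single quotient, the ∞/∞ shape would yield to repeated differentiation as well — the growth comparison gets there in one look.


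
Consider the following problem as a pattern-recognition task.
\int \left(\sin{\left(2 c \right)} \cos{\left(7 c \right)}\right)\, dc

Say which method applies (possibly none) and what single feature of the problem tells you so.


Best approach: a trigonometric identity — two sinusoids at different rates multiply in \sin{\left(2 c \right)} \cos{\left(7 c \right)}; the product-to-sum identity uncouples them.


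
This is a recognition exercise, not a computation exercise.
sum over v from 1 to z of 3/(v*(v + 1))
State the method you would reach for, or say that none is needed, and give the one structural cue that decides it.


Technique: telescoping — 3/(v*(v + 1)) is a collapsed telescope: expand it into simple fractions to see the cancellation.


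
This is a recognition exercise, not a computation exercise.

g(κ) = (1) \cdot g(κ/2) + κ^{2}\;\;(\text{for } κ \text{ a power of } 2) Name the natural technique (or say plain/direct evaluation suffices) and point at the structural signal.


Best approach: the master substitution — the argument contracts 2-fold per step: reindex κ exponentially and solve the linear recurrence in the new index.


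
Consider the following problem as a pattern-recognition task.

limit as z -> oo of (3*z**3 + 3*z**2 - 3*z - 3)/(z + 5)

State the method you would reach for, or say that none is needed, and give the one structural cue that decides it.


Best approach: dominant-term comparison — divide by the highest power of z present: lower-order terms vanish and the dominant ratio remains. Viewed as a single quotient this is an ∞/∞ form — an at-infinity application of l'Hôpital's rule would also resolve it; comparing leading growth reads the answer without differentiating.


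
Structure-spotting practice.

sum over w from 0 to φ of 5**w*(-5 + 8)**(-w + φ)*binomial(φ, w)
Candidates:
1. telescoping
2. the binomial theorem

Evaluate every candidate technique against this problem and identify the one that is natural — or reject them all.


Diagnosis: the binomial theorem — binomial coefficients against complementary powers of 5 and (-5 + 8): recognize the binomial expansion and resum.
- telescoping: computed from the summand as displayed, the partial sums build up without the pairwise collapse telescoping exploits.
- the binomial theorem: applies; the problem has the shape this method handles.


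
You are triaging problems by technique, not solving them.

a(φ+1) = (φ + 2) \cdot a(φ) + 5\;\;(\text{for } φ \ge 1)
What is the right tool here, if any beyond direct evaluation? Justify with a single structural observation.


Best approach: a summation factor — because the multiplier φ + 2 is index-dependent, divide through by its running product and sum the resulting differences.


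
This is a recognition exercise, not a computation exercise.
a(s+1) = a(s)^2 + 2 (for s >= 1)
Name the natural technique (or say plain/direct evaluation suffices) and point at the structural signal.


Best approach: no special technique — the update rule curves (it is not linear in the unknown sequence), so no superposition-based closed form attaches — iterate or study it directly.


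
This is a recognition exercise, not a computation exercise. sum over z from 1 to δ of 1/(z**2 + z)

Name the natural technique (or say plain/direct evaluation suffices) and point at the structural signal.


Best approach: telescoping — 1/(z**2 + z) hides a difference of shifted reciprocals — decompose it and the middle of the sum vanishes.


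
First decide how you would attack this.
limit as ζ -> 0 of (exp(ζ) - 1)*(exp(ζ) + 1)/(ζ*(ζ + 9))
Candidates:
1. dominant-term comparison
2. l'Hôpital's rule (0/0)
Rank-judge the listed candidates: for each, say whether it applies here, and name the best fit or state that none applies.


Method: l'Hôpital's rule (0/0) — both numerator and denominator vanish at 0: the genuine 0/0 indeterminate that l'Hôpital exists for. A local series expansion at the point resolves it as well; the rule is the packaged version of that step.
- dominant-term comparison — no ranking of term growth rates resolves the limit here.
- l'Hôpital's rule (0/0) — a fit — the right tool for this form.


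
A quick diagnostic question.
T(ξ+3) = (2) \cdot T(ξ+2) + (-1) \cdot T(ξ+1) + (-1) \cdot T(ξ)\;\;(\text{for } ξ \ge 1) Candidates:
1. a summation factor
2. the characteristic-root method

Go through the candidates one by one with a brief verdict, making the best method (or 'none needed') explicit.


Verdict: the characteristic-root method — try a geometric ansatz r^ξ: constant coefficients turn the recurrence into one polynomial equation in r.
- a summation factor: the recurrence reaches back more than one step, outside the first-order family a summation factor normalizes.
- the characteristic-root method: applicable, and directly so.


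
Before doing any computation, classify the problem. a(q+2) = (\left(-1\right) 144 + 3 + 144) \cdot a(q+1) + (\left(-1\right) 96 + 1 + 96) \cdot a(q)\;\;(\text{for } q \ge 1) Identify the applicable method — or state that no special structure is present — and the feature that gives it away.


Method: the characteristic-root method — because shifting q leaves the equation's coefficients unchanged, exponential trials reduce it to algebra.


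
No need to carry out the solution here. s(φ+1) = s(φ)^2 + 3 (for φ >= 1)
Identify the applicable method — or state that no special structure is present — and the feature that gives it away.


Technique: no special technique — the update rule curves (it is not linear in the unknown sequence), so no superposition-based closed form attaches — iterate or study it directly.


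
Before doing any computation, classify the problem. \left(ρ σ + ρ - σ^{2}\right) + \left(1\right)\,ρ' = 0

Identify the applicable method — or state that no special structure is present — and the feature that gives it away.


Technique: a linear integrating factor — linear in the unknown with genuine forcing: multiply through by the exponential of the integrated coefficient and the left side closes into one derivative.


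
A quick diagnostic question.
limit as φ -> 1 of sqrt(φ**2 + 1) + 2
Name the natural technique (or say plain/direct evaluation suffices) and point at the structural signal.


Diagnosis: no special technique — nothing blocks direct substitution at 1: plug in and finish.


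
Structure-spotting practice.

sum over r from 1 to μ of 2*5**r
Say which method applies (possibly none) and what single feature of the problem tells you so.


Technique: the geometric series formula — consecutive terms stand in a fixed index-free ratio — the geometric sum formula closes it.


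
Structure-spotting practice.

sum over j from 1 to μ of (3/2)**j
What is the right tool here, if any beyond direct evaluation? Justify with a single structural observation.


Verdict: the geometric series formula — the ratio of consecutive terms is the constant 3/2, independent of the index — a geometric sum.


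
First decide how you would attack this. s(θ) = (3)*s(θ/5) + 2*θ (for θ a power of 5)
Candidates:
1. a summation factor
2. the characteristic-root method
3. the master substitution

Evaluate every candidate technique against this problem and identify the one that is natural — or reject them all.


Best approach: the master substitution — the call at θ/5 makes this multiplicative recursion; the master-style substitution converts it to additive.
- a summation factor: the recursion divides its index rather than shifting it — there is no previous-term chain for a summation factor to telescope.
- the characteristic-root method — the recursion divides its index rather than shifting it — outside the constant-shift family the root method covers.
- the master substitution — yes, a natural case for it.


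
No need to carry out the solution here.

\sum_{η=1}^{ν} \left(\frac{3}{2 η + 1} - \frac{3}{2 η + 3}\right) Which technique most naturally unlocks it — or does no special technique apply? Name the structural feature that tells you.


Best approach: telescoping — write out three consecutive terms and watch the interior cancel: the advanced copy one term subtracts reappears as the very next term's leading piece, pair after pair.


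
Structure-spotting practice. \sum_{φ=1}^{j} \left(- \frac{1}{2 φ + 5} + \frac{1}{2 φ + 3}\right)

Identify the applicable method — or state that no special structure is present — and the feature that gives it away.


Diagnosis: telescoping — a difference of consecutive values of one function (\frac{1}{2 φ + 3} at one index and the next) — telescoping by construction.


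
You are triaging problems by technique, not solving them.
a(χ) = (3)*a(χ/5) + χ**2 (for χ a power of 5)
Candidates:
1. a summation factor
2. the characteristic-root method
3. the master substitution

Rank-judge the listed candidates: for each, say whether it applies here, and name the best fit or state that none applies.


Method: the master substitution — the recursive call is at index χ/5 rather than a shift, a divide-and-conquer shape — substituting χ = 5^m linearizes it.
- a summation factor: the recursion divides its index rather than shifting it — there is no previous-term chain for a summation factor to telescope.
- the characteristic-root method: a divided-index call is not the fixed-shift linear shape that characteristic roots solve.
- the master substitution: a fit — the right tool for this form.


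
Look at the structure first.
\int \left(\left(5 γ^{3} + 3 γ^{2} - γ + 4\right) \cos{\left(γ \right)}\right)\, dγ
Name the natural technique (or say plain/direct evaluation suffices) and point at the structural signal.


Best approach: integration by parts — a polynomial 5 γ^{3} + 3 γ^{2} - γ + 4 against the kernel \cos{\left(γ \right)} is the signature bounded-ladder case for integration by parts.


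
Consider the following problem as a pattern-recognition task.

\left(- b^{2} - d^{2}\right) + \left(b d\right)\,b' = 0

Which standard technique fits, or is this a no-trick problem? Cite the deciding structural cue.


Best approach: the homogeneous substitution — solved for the derivative, the right side is unchanged under scaling d and b together — it depends only on the ratio b/d, so substitute a single ratio variable. A Bernoulli substitution is a fair alternative on this equation directly; the homogeneous reading takes it as given.


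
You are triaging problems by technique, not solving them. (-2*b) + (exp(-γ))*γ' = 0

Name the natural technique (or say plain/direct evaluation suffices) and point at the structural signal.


Technique: separation of variables — solved for the derivative, the right side splits multiplicatively into a function of each variable alone — divide and integrate each side. One could also solve this as an exact equation; with each coefficient in its own variable, separating is the same work with fewer steps.


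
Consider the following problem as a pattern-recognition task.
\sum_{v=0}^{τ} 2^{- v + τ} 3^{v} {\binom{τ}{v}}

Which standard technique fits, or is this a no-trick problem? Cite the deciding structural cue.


Verdict: the binomial theorem — the summand is term v of a binomial expansion in 3 and 2; the whole sum is a single power.


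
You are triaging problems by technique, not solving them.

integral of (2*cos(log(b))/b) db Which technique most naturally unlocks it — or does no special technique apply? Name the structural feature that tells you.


Technique: u-substitution — structure check: outer function, inner expression log(b), inner derivative as a factor — the classic u = log(b) pattern.


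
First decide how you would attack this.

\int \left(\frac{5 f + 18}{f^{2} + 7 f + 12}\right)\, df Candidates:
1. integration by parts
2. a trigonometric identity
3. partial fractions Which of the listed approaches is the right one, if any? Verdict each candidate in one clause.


Diagnosis: partial fractions — the integrand is a proper rational function and its denominator f^{2} + 7 f + 12 factors into distinct pieces, so it splits into simple fractions.
- integration by parts: no split into a nonconstant polynomial times one of the standard kernels — exp, sine, or cosine of a linear argument, or a logarithm — applies here.
- a trigonometric identity — no sine or cosine appears, so there is nothing for a trigonometric identity to act on.
- partial fractions — yes, a natural case for it.


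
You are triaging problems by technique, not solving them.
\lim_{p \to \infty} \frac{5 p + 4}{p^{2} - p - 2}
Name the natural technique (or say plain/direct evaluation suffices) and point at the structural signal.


Method: dominant-term comparison — divide by the highest power of p present: lower-order terms vanish and the dominant ratio remains. Differentiating the expression as a single quotient would eventually settle it as well; matching dominant growth settles it immediately.


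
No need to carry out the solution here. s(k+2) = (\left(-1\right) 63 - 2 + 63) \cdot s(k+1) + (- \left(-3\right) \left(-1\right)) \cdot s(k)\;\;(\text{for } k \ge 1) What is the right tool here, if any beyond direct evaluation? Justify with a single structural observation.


Diagnosis: the characteristic-root method — fixed numeric weights on consecutive terms and no forcing term added: the root method in its home territory.


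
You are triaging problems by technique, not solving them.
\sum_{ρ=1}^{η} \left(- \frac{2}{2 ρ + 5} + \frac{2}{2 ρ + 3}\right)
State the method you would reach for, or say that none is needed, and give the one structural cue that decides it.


Diagnosis: telescoping — spot the paired structure — each term adds \frac{2}{2 ρ + 3} and subtracts its successor value, which the next term restores: the definition of a telescoping chain.


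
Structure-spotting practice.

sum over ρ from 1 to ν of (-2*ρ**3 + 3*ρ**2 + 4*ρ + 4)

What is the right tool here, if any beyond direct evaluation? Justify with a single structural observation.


Method: no special technique — every summand is a constant multiple of a power of ρ — apply the standard power-sum identities one degree at a time.


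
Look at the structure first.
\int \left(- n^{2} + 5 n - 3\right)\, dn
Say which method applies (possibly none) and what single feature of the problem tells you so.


Verdict: no special technique — a term-by-term power-rule job in n; no substitution or rearrangement earns its keep here.


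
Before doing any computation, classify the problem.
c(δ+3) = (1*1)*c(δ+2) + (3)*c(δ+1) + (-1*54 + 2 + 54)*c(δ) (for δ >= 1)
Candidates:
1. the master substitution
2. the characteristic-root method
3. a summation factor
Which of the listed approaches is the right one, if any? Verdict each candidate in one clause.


Best approach: the characteristic-root method — constant coefficients and linearity mean the ansatz r^δ reduces it to solving the characteristic polynomial.
- the master substitution — the recursion steps by a constant offset, so exponential reindexing is pointless.
- the characteristic-root method — yes — fits the structure here.
- a summation factor — a summation factor telescopes one-step recursions; this one carries higher-order memory.


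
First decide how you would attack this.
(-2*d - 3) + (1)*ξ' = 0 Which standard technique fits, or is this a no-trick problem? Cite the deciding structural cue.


Diagnosis: no special technique — solved for the derivative, ξ never appears on the right — this is a direct integration in d, not a differential-equations problem at heart.


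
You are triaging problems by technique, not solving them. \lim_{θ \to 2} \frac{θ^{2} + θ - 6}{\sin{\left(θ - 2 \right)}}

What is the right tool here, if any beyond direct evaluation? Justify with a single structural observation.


Diagnosis: l'Hôpital's rule (0/0) — the 0/0 form at 2 is the signature situation for l'Hôpital's rule. Known elementary limits would finish this too — the rule just bypasses the case analysis.


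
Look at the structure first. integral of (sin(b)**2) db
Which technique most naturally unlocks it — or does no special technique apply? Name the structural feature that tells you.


Verdict: a trigonometric identity — the exponent on sin(b)**2 is even — the power-reduction identity is the standard preprocessing step.


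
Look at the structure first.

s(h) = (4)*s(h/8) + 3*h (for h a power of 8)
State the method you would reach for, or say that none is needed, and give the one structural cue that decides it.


Verdict: the master substitution — index division is the fingerprint: h/8 in the recursive call means substitute h = 8^m.


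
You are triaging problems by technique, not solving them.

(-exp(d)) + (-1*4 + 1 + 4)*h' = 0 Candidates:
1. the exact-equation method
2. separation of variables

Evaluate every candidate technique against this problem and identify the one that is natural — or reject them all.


Diagnosis: no special technique — solved for the derivative, h never appears on the right — this is a direct integration in d, not a differential-equations problem at heart.
- the exact-equation method — with the unknown absent from both coefficients, the cross-partial test holds emptily — nothing for the exact method to work on.
- separation of variables — with no unknown in the slope, separating variables is a formality — the equation integrates directly.
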